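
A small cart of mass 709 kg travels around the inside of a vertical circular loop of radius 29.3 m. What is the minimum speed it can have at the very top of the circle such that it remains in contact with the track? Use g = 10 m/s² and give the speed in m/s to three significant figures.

At the highest point the centre is directly below, so both the weight and N act inward: N + mg = mv²/r.
At minimum speed N → 0, so mg = mv_min²/r ⇒ v_min = √(g r) = √(10.0 × 29.3) = 17.12 m/s.

17.1 m/s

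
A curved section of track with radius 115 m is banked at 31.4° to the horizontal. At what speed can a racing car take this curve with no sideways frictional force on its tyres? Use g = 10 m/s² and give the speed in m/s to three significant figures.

On a frictionless banked curve, N sinθ = mv²/r and N cosθ = mg, so tanθ = v²/(rg).
v = √(r g tanθ) = √(115 × 10.0 × tan 31.4°) = √(115 × 10.0 × 0.6104) = √702.0 = 26.49 m/s.

26.5 m/s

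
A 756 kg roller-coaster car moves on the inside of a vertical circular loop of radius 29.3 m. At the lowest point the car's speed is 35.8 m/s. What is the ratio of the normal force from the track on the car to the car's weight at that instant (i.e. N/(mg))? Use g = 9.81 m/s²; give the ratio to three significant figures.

5.46

At the bottom, N − mg = mv²/r, so N = m(v²/r + g) and N/(mg) = v²/(rg) + 1 = (35.8)²/(29.3 × 9.81) + 1 = 4.459 + 1 = 5.459.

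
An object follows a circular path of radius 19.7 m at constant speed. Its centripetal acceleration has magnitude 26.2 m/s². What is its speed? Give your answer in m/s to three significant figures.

22.7 m/s

a_c = v²/r ⇒ v = √(a_c · r) = √(26.2 × 19.7) = √516.1 = 22.72 m/s.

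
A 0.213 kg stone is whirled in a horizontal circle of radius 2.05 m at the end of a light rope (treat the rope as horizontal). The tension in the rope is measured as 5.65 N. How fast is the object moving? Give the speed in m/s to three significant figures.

T = m v²/r ⇒ v = √(T r / m) = √(5.65 × 2.05 / 0.213) = √54.38 = 7.374 m/s.

7.37 m/s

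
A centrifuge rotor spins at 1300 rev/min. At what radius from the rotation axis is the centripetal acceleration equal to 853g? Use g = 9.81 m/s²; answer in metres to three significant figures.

ω = 1300 rev/min × 2π/60 = 136.1 rad/s.
a_c = ω²r = 853g ⇒ r = 853 × 9.81 / (136.1)² = 8368/18530 = 0.4515 m.

0.452 m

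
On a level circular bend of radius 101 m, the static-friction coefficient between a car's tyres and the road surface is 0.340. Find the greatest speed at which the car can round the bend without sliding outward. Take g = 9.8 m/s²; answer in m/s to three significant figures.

18.3 m/s

The only inward force on a level bend is static friction, so at the limit f_s = μ_s N = μ_s m g = m v²/r.
Mass cancels: v_max = √(μ_s g r) = √(0.340 × 9.8 × 101) = √336.5 = 18.34 m/s.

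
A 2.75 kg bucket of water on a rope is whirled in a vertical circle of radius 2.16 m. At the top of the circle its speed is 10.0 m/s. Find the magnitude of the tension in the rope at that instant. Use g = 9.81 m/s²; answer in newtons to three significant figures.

100 N

At the top, both T and the weight mg point inward (toward the centre), so T + mg = mv²/r.
T = m(v²/r − g) = 2.75 × ((10.0)²/2.16 − 9.81) = 2.75 × (46.30 − 9.81) = 2.75 × 36.49 = 100.3 N.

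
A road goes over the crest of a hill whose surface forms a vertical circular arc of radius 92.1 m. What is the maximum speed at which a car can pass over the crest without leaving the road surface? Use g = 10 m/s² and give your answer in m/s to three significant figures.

At the crest the centre of the circle is below the car, so the net downward (centripetal) force is mg − N = mv²/r.
The car leaves the road when N → 0, giving v_max = √(g r) = √(10.0 × 92.1) = 30.35 m/s.

30.3 m/s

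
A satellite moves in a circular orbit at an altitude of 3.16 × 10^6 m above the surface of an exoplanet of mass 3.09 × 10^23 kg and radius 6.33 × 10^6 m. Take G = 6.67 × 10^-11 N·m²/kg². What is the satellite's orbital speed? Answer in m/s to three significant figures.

1470 m/s

Orbital radius r = R + h = 6.33 × 10^6 + 3.16 × 10^6 = 9.490 × 10^6 m.
Gravity supplies the centripetal force: G M m / r² = m v² / r, so v = √(GM/r).
v = √(6.67 × 10^-11 × 3.09 × 10^23 / 9.490 × 10^6) = √(2.172 × 10^6) = 1474 m/s.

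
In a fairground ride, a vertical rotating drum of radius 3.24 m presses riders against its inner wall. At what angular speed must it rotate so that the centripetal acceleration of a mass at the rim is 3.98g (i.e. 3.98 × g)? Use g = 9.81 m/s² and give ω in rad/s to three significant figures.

3.47 rad/s

Centripetal acceleration a_c = ω²r. Setting ω²r = 3.98g:
ω = √(3.98g / r) = √(3.98 × 9.81 / 3.24) = √12.05 = 3.471 rad/s.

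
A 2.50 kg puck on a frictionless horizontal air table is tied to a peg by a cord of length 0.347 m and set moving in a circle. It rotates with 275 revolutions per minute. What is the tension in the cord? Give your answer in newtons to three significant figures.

719 N

ω = 275 rev/min × 2π/60 = 28.80 rad/s, so v = ωr = 28.80 × 0.347 = 9.993 m/s.
The tension is the only horizontal force, so it supplies the full centripetal force: T = m v²/r = 2.50 × (9.993)²/0.347 = 2.50 × 99.86/0.347 = 719.4 N.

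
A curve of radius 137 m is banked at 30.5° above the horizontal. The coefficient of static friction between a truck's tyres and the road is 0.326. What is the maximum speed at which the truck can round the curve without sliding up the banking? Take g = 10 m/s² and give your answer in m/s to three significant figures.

At the maximum speed, friction acts down the slope at its limiting value f = μN. Radially (horizontal, toward centre): N sinθ + μN cosθ = mv²/r. Vertically: N cosθ − μN sinθ = mg.
Dividing: v² = r g (sinθ + μcosθ)/(cosθ − μsinθ).
sinθ + μcosθ = 0.5075 + 0.326×0.8616 = 0.7884; cosθ − μsinθ = 0.8616 − 0.326×0.5075 = 0.6962.
v² = 137 × 10.0 × 0.7884/0.6962 = 1552 m²/s², so v = 39.39 m/s.

39.4 m/s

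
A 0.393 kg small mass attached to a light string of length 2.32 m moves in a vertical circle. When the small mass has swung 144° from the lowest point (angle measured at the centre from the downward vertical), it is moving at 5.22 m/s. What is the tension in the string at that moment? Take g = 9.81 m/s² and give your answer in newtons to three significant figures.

Take the radial direction toward the centre of the circle as positive. The component of the weight along the string toward the centre is −mg cos φ (φ measured from the bottom), so Newton's second law along the string gives T − mg cos φ = m v²/r.
cos 144° = -0.8090, so T = m(v²/r + g cos φ) = 0.393 × ((5.22)²/2.32 + 9.81 × -0.8090) = 0.393 × (11.74 + (-7.936)) = 0.393 × 3.809 = 1.497 N.

1.50 N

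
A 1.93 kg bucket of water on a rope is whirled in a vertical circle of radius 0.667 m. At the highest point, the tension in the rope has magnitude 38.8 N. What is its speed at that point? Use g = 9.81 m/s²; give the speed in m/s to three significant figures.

4.47 m/s

At the top, T + mg = mv²/r, so v = √(r(T/m + g)) = √(0.667 × (38.8/1.93 + 9.81)) = √(0.667 × 29.91) = √19.95 = 4.467 m/s.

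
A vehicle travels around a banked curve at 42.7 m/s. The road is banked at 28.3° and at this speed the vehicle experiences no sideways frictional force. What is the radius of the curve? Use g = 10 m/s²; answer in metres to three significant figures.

339 m

Frictionless banking: tanθ = v²/(rg), so r = v²/(g tanθ).
r = (42.7)²/(10.0 × tan 28.3°) = 1823/(10.0 × 0.5384) = 1823/5.384 = 338.6 m.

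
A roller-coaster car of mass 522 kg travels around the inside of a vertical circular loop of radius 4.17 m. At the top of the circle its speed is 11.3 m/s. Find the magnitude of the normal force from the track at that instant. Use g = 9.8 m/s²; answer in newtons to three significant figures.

At the top, both N and the weight mg point inward (toward the centre), so N + mg = mv²/r.
N = m(v²/r − g) = 522 × ((11.3)²/4.17 − 9.8) = 522 × (30.62 − 9.8) = 522 × 20.82 = 10870 N.

10900 N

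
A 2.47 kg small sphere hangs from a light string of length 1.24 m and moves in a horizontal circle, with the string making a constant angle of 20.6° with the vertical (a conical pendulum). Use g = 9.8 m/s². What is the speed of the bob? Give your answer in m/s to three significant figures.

1.27 m/s

The radius of the circle is r = L sinθ = 1.24 × sin 20.6° = 0.4363 m.
Horizontally T sinθ = mv²/r and vertically T cosθ = mg, so tanθ = v²/(rg).
v = √(r g tanθ) = √(0.4363 × 9.8 × 0.3759) = √1.607 = 1.268 m/s.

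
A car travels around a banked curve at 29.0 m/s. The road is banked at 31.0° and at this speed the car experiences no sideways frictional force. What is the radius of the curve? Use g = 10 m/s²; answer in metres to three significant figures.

Frictionless banking: tanθ = v²/(rg), so r = v²/(g tanθ).
r = (29.0)²/(10.0 × tan 31.0°) = 841.0/(10.0 × 0.6009) = 841.0/6.009 = 140.0 m.

140 m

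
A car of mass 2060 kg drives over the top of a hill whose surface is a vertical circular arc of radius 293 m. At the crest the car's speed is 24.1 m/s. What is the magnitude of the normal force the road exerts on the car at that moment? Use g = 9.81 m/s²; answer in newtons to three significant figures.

At the crest the centripetal acceleration points downward (toward the centre of the arc), so mg − N = mv²/r.
N = m(g − v²/r) = 2060 × (9.81 − (24.1)²/293) = 2060 × (9.81 − 1.982) = 2060 × 7.828 = 16130 N.

16100 N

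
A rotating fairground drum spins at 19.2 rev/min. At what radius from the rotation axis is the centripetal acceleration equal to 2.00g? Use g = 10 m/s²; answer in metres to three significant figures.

4.95 m

ω = 19.2 rev/min × 2π/60 = 2.011 rad/s.
a_c = ω²r = 2.00g ⇒ r = 2.00 × 10.0 / (2.011)² = 20.00/4.043 = 4.947 m.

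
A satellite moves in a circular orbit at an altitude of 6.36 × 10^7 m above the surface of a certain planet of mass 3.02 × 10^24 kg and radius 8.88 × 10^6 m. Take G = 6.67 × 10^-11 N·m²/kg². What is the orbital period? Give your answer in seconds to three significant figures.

273000 s

r = R + h = 8.88 × 10^6 + 6.36 × 10^7 = 7.248 × 10^7 m. Gravity provides the centripetal force: G M m / r² = m v² / r ⇒ v = √(GM/r) = 1667 m/s.
T = 2πr/v = 2π × 7.248 × 10^7 / 1667 = 273200 s.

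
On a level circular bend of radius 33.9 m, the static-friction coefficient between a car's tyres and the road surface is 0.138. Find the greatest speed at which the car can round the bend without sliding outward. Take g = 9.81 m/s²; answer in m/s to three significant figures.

6.77 m/s

Friction provides the centripetal force on a flat curve. At maximum speed it is at its limiting value: μ_s m g = m v²/r.
Mass cancels: v_max = √(μ_s g r) = √(0.138 × 9.81 × 33.9) = √45.89 = 6.774 m/s.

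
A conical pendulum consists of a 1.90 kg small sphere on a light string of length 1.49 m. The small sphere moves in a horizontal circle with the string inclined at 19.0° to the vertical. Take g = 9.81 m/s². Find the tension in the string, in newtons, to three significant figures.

19.7 N

Vertically the bob has no acceleration, so T cosθ = mg.
T = mg/cosθ = 1.90 × 9.81 / cos 19.0° = 18.64/0.9455 = 19.71 N.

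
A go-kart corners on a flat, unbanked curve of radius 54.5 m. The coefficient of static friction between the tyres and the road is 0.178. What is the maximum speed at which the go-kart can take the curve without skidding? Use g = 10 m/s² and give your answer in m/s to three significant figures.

Friction provides the centripetal force on a flat curve. At maximum speed it is at its limiting value: μ_s m g = m v²/r.
Mass cancels: v_max = √(μ_s g r) = √(0.178 × 10.0 × 54.5) = √97.01 = 9.849 m/s.

9.85 m/s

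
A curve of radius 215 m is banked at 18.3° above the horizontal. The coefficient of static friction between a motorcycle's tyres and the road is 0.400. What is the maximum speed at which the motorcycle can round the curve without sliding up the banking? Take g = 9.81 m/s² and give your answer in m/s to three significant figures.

At the maximum speed, friction acts down the slope at its limiting value f = μN. Radially (horizontal, toward centre): N sinθ + μN cosθ = mv²/r. Vertically: N cosθ − μN sinθ = mg.
Dividing: v² = r g (sinθ + μcosθ)/(cosθ − μsinθ).
sinθ + μcosθ = 0.3140 + 0.400×0.9494 = 0.6938; cosθ − μsinθ = 0.9494 − 0.400×0.3140 = 0.8238.
v² = 215 × 9.81 × 0.6938/0.8238 = 1776 m²/s², so v = 42.14 m/s.

42.1 m/s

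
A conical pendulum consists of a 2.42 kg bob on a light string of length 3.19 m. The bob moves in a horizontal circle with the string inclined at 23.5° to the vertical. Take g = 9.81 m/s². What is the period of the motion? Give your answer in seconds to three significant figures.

r = L sinθ = 1.272 m. From T sinθ = mω²r and T cosθ = mg: tanθ = ω²r/g, so ω² = g tanθ / r = g/(L cosθ).
ω = √(g/(L cosθ)) = √(9.81/(3.19 × 0.9171)) = √3.353 = 1.831 rad/s.
Period = 2π/ω = 3.431 s.

3.43 s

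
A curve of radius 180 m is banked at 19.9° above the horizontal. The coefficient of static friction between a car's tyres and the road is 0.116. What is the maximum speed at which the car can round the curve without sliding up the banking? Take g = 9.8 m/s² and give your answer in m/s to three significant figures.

29.7 m/s

At the maximum speed, friction acts down the slope at its limiting value f = μN. Radially (horizontal, toward centre): N sinθ + μN cosθ = mv²/r. Vertically: N cosθ − μN sinθ = mg.
Dividing: v² = r g (sinθ + μcosθ)/(cosθ − μsinθ).
sinθ + μcosθ = 0.3404 + 0.116×0.9403 = 0.4495; cosθ − μsinθ = 0.9403 − 0.116×0.3404 = 0.9008.
v² = 180 × 9.8 × 0.4495/0.9008 = 880.1 m²/s², so v = 29.67 m/s.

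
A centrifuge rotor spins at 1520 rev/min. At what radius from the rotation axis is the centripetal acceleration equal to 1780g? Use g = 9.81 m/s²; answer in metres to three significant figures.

ω = 1520 rev/min × 2π/60 = 159.2 rad/s.
a_c = ω²r = 1780g ⇒ r = 1780 × 9.81 / (159.2)² = 17460/25340 = 0.6892 m.

0.689 m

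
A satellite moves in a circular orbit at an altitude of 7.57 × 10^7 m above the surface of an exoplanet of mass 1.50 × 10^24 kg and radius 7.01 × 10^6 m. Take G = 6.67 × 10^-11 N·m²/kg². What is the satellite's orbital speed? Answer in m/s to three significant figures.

1100 m/s

Orbital radius r = R + h = 7.01 × 10^6 + 7.57 × 10^7 = 8.271 × 10^7 m.
Gravity supplies the centripetal force: G M m / r² = m v² / r, so v = √(GM/r).
v = √(6.67 × 10^-11 × 1.50 × 10^24 / 8.271 × 10^7) = √(1.210 × 10^6) = 1100 m/s.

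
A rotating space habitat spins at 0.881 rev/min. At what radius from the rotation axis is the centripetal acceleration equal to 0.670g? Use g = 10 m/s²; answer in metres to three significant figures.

ω = 0.881 rev/min × 2π/60 = 0.09226 rad/s.
a_c = ω²r = 0.670g ⇒ r = 0.670 × 10.0 / (0.09226)² = 6.700/0.008512 = 787.2 m.

787 m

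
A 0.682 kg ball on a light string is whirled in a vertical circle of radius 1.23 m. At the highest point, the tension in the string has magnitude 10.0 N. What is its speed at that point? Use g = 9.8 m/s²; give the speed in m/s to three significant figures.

5.49 m/s

At the top, T + mg = mv²/r, so v = √(r(T/m + g)) = √(1.23 × (10.0/0.682 + 9.8)) = √(1.23 × 24.46) = √30.09 = 5.485 m/s.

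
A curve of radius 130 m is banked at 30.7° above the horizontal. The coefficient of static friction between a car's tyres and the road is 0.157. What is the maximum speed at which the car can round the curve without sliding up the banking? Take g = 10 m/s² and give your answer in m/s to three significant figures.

At the maximum speed, friction acts down the slope at its limiting value f = μN. Radially (horizontal, toward centre): N sinθ + μN cosθ = mv²/r. Vertically: N cosθ − μN sinθ = mg.
Dividing: v² = r g (sinθ + μcosθ)/(cosθ − μsinθ).
sinθ + μcosθ = 0.5105 + 0.157×0.8599 = 0.6455; cosθ − μsinθ = 0.8599 − 0.157×0.5105 = 0.7797.
v² = 130 × 10.0 × 0.6455/0.7797 = 1076 m²/s², so v = 32.81 m/s.

32.8 m/s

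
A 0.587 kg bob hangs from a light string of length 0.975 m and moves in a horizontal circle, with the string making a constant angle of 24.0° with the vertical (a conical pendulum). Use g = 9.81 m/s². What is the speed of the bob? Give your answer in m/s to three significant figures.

The radius of the circle is r = L sinθ = 0.975 × sin 24.0° = 0.3966 m.
Horizontally T sinθ = mv²/r and vertically T cosθ = mg, so tanθ = v²/(rg).
v = √(r g tanθ) = √(0.3966 × 9.81 × 0.4452) = √1.732 = 1.316 m/s.

1.32 m/s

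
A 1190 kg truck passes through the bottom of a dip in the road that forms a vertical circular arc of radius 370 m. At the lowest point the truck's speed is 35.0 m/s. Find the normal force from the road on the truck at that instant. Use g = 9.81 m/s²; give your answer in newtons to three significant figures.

15600 N

At the lowest point, N points up (toward the centre) and the weight mg points down (away from the centre), so the net inward force is N − mg = mv²/r.
N = m(v²/r + g) = 1190 × ((35.0)²/370 + 9.81) = 1190 × (3.311 + 9.81) = 1190 × 13.12 = 15610 N.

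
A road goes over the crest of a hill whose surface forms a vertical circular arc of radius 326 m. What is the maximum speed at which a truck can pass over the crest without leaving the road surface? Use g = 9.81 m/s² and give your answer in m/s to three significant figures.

At the crest the centre of the circle is below the truck, so the net downward (centripetal) force is mg − N = mv²/r.
The truck leaves the road when N → 0, giving v_max = √(g r) = √(9.81 × 326) = 56.55 m/s.

56.6 m/s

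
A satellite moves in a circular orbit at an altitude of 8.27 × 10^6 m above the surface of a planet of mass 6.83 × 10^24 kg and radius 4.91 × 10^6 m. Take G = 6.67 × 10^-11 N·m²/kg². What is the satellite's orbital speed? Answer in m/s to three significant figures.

5880 m/s

Orbital radius r = R + h = 4.91 × 10^6 + 8.27 × 10^6 = 1.318 × 10^7 m.
Gravity supplies the centripetal force: G M m / r² = m v² / r, so v = √(GM/r).
v = √(6.67 × 10^-11 × 6.83 × 10^24 / 1.318 × 10^7) = √(3.456 × 10^7) = 5879 m/s.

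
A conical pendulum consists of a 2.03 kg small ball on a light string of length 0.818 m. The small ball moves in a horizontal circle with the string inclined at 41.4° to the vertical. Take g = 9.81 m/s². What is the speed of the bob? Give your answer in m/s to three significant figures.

2.16 m/s

The radius of the circle is r = L sinθ = 0.818 × sin 41.4° = 0.5410 m.
Horizontally T sinθ = mv²/r and vertically T cosθ = mg, so tanθ = v²/(rg).
v = √(r g tanθ) = √(0.5410 × 9.81 × 0.8816) = √4.679 = 2.163 m/s.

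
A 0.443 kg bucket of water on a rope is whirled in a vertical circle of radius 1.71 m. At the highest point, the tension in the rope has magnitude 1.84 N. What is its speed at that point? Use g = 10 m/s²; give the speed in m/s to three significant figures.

At the top, T + mg = mv²/r, so v = √(r(T/m + g)) = √(1.71 × (1.84/0.443 + 10.0)) = √(1.71 × 14.15) = √24.20 = 4.920 m/s.

4.92 m/s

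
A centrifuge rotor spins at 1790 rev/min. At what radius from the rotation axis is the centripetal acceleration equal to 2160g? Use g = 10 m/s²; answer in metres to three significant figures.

0.615 m

ω = 1790 rev/min × 2π/60 = 187.4 rad/s.
a_c = ω²r = 2160g ⇒ r = 2160 × 10.0 / (187.4)² = 21600/35140 = 0.6147 m.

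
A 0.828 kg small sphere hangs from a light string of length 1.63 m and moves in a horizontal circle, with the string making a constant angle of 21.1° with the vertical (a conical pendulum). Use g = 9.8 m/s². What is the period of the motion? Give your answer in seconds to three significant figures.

r = L sinθ = 0.5868 m. From T sinθ = mω²r and T cosθ = mg: tanθ = ω²r/g, so ω² = g tanθ / r = g/(L cosθ).
ω = √(g/(L cosθ)) = √(9.8/(1.63 × 0.9330)) = √6.444 = 2.539 rad/s.
Period = 2π/ω = 2.475 s.

2.48 s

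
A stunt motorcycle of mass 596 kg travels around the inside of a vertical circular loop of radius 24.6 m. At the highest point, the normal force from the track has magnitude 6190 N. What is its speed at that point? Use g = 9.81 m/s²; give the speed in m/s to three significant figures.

22.3 m/s

At the top, N + mg = mv²/r, so v = √(r(N/m + g)) = √(24.6 × (6190/596 + 9.81)) = √(24.6 × 20.20) = √496.8 = 22.29 m/s.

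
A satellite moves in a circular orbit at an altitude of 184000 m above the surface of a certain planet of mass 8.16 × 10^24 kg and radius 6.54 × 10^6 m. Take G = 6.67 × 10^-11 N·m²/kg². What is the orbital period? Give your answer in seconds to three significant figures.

r = R + h = 6.54 × 10^6 + 184000 = 6.724 × 10^6 m. Gravity provides the centripetal force: G M m / r² = m v² / r ⇒ v = √(GM/r) = 8997 m/s.
T = 2πr/v = 2π × 6.724 × 10^6 / 8997 = 4696 s.

4700 s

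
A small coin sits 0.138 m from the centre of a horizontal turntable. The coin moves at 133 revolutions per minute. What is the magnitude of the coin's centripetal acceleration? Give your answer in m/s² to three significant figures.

26.8 m/s²

ω = 133 rev/min × 2π/60 = 13.93 rad/s, so v = ωr = 13.93 × 0.138 = 1.922 m/s.
a_c = v²/r = (1.922)²/0.138 = 3.694/0.138 = 26.77 m/s².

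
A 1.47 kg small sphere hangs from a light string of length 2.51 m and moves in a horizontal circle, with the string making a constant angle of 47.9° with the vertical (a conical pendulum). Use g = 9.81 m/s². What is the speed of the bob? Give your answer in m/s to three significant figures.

4.50 m/s

The radius of the circle is r = L sinθ = 2.51 × sin 47.9° = 1.862 m.
Horizontally T sinθ = mv²/r and vertically T cosθ = mg, so tanθ = v²/(rg).
v = √(r g tanθ) = √(1.862 × 9.81 × 1.107) = √20.22 = 4.497 m/s.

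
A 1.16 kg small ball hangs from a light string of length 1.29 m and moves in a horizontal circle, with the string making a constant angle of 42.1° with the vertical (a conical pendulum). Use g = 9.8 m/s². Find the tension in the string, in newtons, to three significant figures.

Vertically the bob has no acceleration, so T cosθ = mg.
T = mg/cosθ = 1.16 × 9.8 / cos 42.1° = 11.37/0.7420 = 15.32 N.

15.3 N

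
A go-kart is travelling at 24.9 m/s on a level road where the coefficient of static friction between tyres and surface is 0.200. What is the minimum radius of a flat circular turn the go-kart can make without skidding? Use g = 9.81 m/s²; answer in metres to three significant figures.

At the limit, μ_s m g = m v²/r, so r_min = v²/(μ_s g) = (24.9)²/(0.200 × 9.81) = 620.0/1.962 = 316.0 m.

316 m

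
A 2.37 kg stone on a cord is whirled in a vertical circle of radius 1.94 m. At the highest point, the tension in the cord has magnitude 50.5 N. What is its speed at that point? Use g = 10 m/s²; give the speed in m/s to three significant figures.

At the top, T + mg = mv²/r, so v = √(r(T/m + g)) = √(1.94 × (50.5/2.37 + 10.0)) = √(1.94 × 31.31) = √60.74 = 7.793 m/s.

7.79 m/s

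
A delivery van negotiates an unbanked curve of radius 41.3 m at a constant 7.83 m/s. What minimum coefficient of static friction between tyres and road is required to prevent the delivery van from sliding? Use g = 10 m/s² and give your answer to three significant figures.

Friction provides the centripetal force: μ_s m g = m v²/r, so μ_s = v²/(g r) = (7.830)²/(10.0 × 41.3) = 61.31/413.0 = 0.1484.

0.148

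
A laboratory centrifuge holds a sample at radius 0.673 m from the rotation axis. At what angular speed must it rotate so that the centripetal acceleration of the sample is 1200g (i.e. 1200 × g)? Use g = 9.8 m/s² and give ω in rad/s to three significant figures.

Centripetal acceleration a_c = ω²r. Setting ω²r = 1200g:
ω = √(1200g / r) = √(1200 × 9.8 / 0.673) = √17470 = 132.2 rad/s.

132 rad/s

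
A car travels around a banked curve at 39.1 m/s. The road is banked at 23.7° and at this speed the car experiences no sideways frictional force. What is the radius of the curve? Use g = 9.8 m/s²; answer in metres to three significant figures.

355 m

Frictionless banking: tanθ = v²/(rg), so r = v²/(g tanθ).
r = (39.1)²/(9.8 × tan 23.7°) = 1529/(9.8 × 0.4390) = 1529/4.302 = 355.4 m.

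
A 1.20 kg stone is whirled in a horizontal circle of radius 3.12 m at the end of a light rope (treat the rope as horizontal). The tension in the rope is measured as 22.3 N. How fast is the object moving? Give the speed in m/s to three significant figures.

T = m v²/r ⇒ v = √(T r / m) = √(22.3 × 3.12 / 1.20) = √57.98 = 7.614 m/s.

7.61 m/s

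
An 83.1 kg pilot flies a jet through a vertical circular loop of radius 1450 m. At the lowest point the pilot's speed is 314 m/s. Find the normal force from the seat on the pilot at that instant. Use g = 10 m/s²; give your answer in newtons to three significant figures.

6480 N

At the lowest point, N points up (toward the centre) and the weight mg points down (away from the centre), so the net inward force is N − mg = mv²/r.
N = m(v²/r + g) = 83.1 × ((314)²/1450 + 10.0) = 83.1 × (68.00 + 10.0) = 83.1 × 78.00 = 6482 N.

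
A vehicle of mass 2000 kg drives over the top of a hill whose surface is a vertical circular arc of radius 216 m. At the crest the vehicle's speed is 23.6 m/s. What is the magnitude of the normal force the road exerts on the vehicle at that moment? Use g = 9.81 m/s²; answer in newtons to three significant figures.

14500 N

At the crest the centripetal acceleration points downward (toward the centre of the arc), so mg − N = mv²/r.
N = m(g − v²/r) = 2000 × (9.81 − (23.6)²/216) = 2000 × (9.81 − 2.579) = 2000 × 7.231 = 14460 N.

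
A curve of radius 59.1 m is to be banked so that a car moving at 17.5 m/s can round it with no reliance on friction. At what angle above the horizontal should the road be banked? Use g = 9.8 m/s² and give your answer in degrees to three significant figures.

With no friction, the horizontal component of the normal force provides the centripetal force: N sinθ = mv²/r, while N cosθ = mg vertically.
Dividing: tanθ = v²/(r g) = (17.5)²/(59.1 × 9.8) = 306.2/579.2 = 0.5288.
θ = arctan(0.5288) = 27.87°.

27.9°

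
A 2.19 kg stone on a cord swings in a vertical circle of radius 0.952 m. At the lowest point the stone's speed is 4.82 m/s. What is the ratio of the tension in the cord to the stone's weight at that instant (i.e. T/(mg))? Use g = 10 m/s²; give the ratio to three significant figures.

3.44

At the bottom, T − mg = mv²/r, so T = m(v²/r + g) and T/(mg) = v²/(rg) + 1 = (4.82)²/(0.952 × 10.0) + 1 = 2.440 + 1 = 3.440.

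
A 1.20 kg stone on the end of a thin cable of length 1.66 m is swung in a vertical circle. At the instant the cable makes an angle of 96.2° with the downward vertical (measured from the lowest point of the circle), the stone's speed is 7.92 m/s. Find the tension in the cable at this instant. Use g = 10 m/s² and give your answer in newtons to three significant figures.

44.0 N

Take the radial direction toward the centre of the circle as positive. The component of the weight along the string toward the centre is −mg cos φ (φ measured from the bottom), so Newton's second law along the string gives T − mg cos φ = m v²/r.
cos 96.2° = -0.1080, so T = m(v²/r + g cos φ) = 1.20 × ((7.92)²/1.66 + 10.0 × -0.1080) = 1.20 × (37.79 + (-1.080)) = 1.20 × 36.71 = 44.05 N.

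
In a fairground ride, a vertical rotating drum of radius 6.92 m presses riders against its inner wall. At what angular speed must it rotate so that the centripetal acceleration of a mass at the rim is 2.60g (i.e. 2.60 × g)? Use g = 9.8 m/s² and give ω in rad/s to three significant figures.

1.92 rad/s

Centripetal acceleration a_c = ω²r. Setting ω²r = 2.60g:
ω = √(2.60g / r) = √(2.60 × 9.8 / 6.92) = √3.682 = 1.919 rad/s.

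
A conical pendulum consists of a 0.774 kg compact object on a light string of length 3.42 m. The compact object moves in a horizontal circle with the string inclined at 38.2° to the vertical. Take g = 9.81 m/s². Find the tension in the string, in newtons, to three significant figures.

Vertically the bob has no acceleration, so T cosθ = mg.
T = mg/cosθ = 0.774 × 9.81 / cos 38.2° = 7.593/0.7859 = 9.662 N.

9.66 N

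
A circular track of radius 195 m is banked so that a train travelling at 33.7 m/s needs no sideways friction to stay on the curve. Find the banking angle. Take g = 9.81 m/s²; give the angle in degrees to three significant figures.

30.7°

For a frictionless banked turn: horizontally N sinθ = mv²/r and vertically N cosθ = mg.
Dividing: tanθ = v²/(r g) = (33.7)²/(195 × 9.81) = 1136/1913 = 0.5937.
θ = arctan(0.5937) = 30.70°.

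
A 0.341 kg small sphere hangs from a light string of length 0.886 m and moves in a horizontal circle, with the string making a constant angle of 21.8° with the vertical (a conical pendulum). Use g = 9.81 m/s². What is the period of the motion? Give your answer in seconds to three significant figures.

r = L sinθ = 0.3290 m. From T sinθ = mω²r and T cosθ = mg: tanθ = ω²r/g, so ω² = g tanθ / r = g/(L cosθ).
ω = √(g/(L cosθ)) = √(9.81/(0.886 × 0.9285)) = √11.93 = 3.453 rad/s.
Period = 2π/ω = 1.819 s.

1.82 s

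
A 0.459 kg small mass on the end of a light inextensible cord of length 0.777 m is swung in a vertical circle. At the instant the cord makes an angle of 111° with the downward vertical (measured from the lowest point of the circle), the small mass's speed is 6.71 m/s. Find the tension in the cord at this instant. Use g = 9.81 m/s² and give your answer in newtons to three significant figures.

25.0 N

Take the radial direction toward the centre of the circle as positive. The component of the weight along the string toward the centre is −mg cos φ (φ measured from the bottom), so Newton's second law along the string gives T − mg cos φ = m v²/r.
cos 111° = -0.3584, so T = m(v²/r + g cos φ) = 0.459 × ((6.71)²/0.777 + 9.81 × -0.3584) = 0.459 × (57.95 + (-3.516)) = 0.459 × 54.43 = 24.98 N.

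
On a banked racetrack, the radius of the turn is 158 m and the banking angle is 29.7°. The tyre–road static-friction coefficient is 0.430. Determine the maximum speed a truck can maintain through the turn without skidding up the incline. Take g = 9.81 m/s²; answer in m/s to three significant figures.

At the maximum speed, friction acts down the slope at its limiting value f = μN. Radially (horizontal, toward centre): N sinθ + μN cosθ = mv²/r. Vertically: N cosθ − μN sinθ = mg.
Dividing: v² = r g (sinθ + μcosθ)/(cosθ − μsinθ).
sinθ + μcosθ = 0.4955 + 0.430×0.8686 = 0.8690; cosθ − μsinθ = 0.8686 − 0.430×0.4955 = 0.6556.
v² = 158 × 9.81 × 0.8690/0.6556 = 2054 m²/s², so v = 45.33 m/s.

45.3 m/s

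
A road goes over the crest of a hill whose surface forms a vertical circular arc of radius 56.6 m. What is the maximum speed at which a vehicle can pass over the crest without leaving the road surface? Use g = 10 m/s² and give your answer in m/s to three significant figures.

At the crest the centre of the circle is below the vehicle, so the net downward (centripetal) force is mg − N = mv²/r.
The vehicle leaves the road when N → 0, giving v_max = √(g r) = √(10.0 × 56.6) = 23.79 m/s.

23.8 m/s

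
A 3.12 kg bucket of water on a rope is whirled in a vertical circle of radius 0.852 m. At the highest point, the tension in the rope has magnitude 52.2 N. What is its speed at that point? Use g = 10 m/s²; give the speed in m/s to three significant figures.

4.77 m/s

At the top, T + mg = mv²/r, so v = √(r(T/m + g)) = √(0.852 × (52.2/3.12 + 10.0)) = √(0.852 × 26.73) = √22.77 = 4.772 m/s.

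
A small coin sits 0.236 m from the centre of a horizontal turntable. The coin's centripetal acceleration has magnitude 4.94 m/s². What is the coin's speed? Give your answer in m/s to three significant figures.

a_c = v²/r ⇒ v = √(a_c · r) = √(4.94 × 0.236) = √1.166 = 1.080 m/s.

1.08 m/s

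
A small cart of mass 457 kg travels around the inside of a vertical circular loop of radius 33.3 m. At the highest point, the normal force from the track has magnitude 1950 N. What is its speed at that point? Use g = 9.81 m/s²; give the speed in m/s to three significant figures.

At the top, N + mg = mv²/r, so v = √(r(N/m + g)) = √(33.3 × (1950/457 + 9.81)) = √(33.3 × 14.08) = √468.8 = 21.65 m/s.

21.7 m/s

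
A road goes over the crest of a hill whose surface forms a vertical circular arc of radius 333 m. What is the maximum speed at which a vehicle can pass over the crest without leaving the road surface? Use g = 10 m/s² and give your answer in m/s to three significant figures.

57.7 m/s

At the crest the centre of the circle is below the vehicle, so the net downward (centripetal) force is mg − N = mv²/r.
The vehicle leaves the road when N → 0, giving v_max = √(g r) = √(10.0 × 333) = 57.71 m/s.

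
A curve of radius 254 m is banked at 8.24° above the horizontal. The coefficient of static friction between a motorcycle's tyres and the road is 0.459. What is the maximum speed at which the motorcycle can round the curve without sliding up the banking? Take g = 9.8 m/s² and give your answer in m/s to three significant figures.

At the maximum speed, friction acts down the slope at its limiting value f = μN. Radially (horizontal, toward centre): N sinθ + μN cosθ = mv²/r. Vertically: N cosθ − μN sinθ = mg.
Dividing: v² = r g (sinθ + μcosθ)/(cosθ − μsinθ).
sinθ + μcosθ = 0.1433 + 0.459×0.9897 = 0.5976; cosθ − μsinθ = 0.9897 − 0.459×0.1433 = 0.9239.
v² = 254 × 9.8 × 0.5976/0.9239 = 1610 m²/s², so v = 40.13 m/s.

40.1 m/s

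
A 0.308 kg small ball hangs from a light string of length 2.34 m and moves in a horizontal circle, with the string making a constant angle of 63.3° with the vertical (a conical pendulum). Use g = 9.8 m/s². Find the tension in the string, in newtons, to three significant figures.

6.72 N

Vertically the bob has no acceleration, so T cosθ = mg.
T = mg/cosθ = 0.308 × 9.8 / cos 63.3° = 3.018/0.4493 = 6.718 N.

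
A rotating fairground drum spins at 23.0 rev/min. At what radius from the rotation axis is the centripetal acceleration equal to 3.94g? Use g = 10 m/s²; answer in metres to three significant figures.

ω = 23.0 rev/min × 2π/60 = 2.409 rad/s.
a_c = ω²r = 3.94g ⇒ r = 3.94 × 10.0 / (2.409)² = 39.40/5.801 = 6.792 m.

6.79 m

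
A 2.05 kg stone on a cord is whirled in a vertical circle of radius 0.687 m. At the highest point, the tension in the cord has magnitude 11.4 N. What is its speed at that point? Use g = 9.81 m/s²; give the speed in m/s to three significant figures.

3.25 m/s

At the top, T + mg = mv²/r, so v = √(r(T/m + g)) = √(0.687 × (11.4/2.05 + 9.81)) = √(0.687 × 15.37) = √10.56 = 3.250 m/s.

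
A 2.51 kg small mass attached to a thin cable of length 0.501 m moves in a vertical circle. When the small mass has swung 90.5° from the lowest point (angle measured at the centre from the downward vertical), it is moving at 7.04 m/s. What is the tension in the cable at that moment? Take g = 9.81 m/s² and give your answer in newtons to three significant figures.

Take the radial direction toward the centre of the circle as positive. The component of the weight along the string toward the centre is −mg cos φ (φ measured from the bottom), so Newton's second law along the string gives T − mg cos φ = m v²/r.
cos 90.5° = -0.008727, so T = m(v²/r + g cos φ) = 2.51 × ((7.04)²/0.501 + 9.81 × -0.008727) = 2.51 × (98.93 + (-0.08561)) = 2.51 × 98.84 = 248.1 N.

248 N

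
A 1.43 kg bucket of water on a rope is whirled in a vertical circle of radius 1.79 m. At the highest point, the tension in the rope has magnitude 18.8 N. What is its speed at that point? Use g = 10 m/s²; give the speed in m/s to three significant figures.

6.44 m/s

At the top, T + mg = mv²/r, so v = √(r(T/m + g)) = √(1.79 × (18.8/1.43 + 10.0)) = √(1.79 × 23.15) = √41.43 = 6.437 m/s.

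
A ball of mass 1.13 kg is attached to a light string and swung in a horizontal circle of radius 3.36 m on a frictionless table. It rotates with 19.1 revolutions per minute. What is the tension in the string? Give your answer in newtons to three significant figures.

15.2 N

ω = 19.1 rev/min × 2π/60 = 2.000 rad/s, so v = ωr = 2.000 × 3.36 = 6.720 m/s.
The tension is the only horizontal force, so it supplies the full centripetal force: T = m v²/r = 1.13 × (6.720)²/3.36 = 1.13 × 45.17/3.36 = 15.19 N.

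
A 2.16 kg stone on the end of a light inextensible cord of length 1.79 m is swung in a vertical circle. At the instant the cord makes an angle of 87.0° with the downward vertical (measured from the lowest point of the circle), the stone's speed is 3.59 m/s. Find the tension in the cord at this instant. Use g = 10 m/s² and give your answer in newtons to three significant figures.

Take the radial direction toward the centre of the circle as positive. The component of the weight along the string toward the centre is −mg cos φ (φ measured from the bottom), so Newton's second law along the string gives T − mg cos φ = m v²/r.
cos 87.0° = 0.05234, so T = m(v²/r + g cos φ) = 2.16 × ((3.59)²/1.79 + 10.0 × 0.05234) = 2.16 × (7.200 + (0.5234)) = 2.16 × 7.723 = 16.68 N.

16.7 N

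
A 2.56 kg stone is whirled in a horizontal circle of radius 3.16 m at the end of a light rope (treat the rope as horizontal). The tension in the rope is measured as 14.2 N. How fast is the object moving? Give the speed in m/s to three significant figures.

4.19 m/s

T = m v²/r ⇒ v = √(T r / m) = √(14.2 × 3.16 / 2.56) = √17.53 = 4.187 m/s.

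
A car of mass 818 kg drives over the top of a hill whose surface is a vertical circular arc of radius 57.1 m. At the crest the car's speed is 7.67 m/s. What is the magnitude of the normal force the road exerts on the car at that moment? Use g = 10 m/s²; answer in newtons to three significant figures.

At the crest the centripetal acceleration points downward (toward the centre of the arc), so mg − N = mv²/r.
N = m(g − v²/r) = 818 × (10.0 − (7.67)²/57.1) = 818 × (10.0 − 1.030) = 818 × 8.970 = 7337 N.

7340 N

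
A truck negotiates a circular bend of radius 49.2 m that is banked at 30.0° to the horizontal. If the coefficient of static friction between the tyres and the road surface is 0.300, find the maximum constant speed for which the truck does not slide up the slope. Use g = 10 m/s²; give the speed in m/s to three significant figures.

22.8 m/s

At the maximum speed, friction acts down the slope at its limiting value f = μN. Radially (horizontal, toward centre): N sinθ + μN cosθ = mv²/r. Vertically: N cosθ − μN sinθ = mg.
Dividing: v² = r g (sinθ + μcosθ)/(cosθ − μsinθ).
sinθ + μcosθ = 0.5000 + 0.300×0.8660 = 0.7598; cosθ − μsinθ = 0.8660 − 0.300×0.5000 = 0.7160.
v² = 49.2 × 10.0 × 0.7598/0.7160 = 522.1 m²/s², so v = 22.85 m/s.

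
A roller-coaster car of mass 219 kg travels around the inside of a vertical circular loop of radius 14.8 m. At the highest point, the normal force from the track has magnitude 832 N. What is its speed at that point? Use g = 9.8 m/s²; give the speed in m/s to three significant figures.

14.2 m/s

At the top, N + mg = mv²/r, so v = √(r(N/m + g)) = √(14.8 × (832/219 + 9.8)) = √(14.8 × 13.60) = √201.3 = 14.19 m/s.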